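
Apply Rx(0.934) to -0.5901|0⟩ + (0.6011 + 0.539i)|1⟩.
(-0.2843 - 0.2706i)|0⟩ + (0.5367 + 0.747i)|1⟩

Rx(0.934) = [[cos(θ/2), −i·sin(θ/2)], [−i·sin(θ/2), cos(θ/2)]]; θ = 0.934, cos(θ/2) ≈ 0.892923, sin(θ/2) ≈ 0.45021.
With a = amp(|0⟩) = -0.5901 and b = amp(|1⟩) = (0.6011 + 0.539i):
new amp(|0⟩) = (0.892923)·a + (-0.45021i)·b = (-0.2843 - 0.2706i)
new amp(|1⟩) = (-0.45021i)·a + (0.892923)·b = (0.5367 + 0.747i)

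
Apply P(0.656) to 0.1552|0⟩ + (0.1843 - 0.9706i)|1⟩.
0.1552|0⟩ + (0.7381 - 0.6567i)|1⟩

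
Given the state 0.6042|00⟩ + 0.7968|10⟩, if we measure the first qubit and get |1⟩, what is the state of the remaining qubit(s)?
|0⟩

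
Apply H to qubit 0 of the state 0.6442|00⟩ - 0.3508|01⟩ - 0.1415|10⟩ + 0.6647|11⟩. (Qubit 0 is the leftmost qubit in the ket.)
0.3555|00⟩ + 0.222|01⟩ + 0.5556|10⟩ - 0.7181|11⟩

H on qubit 0 mixes each pair of kets that differ only in qubit 0: amplitudes (a, b) of (|…0…⟩, |…1…⟩) become ((a + b)/√2, (a − b)/√2). Kets absent from the input have amplitude 0.
(|00⟩, |10⟩): (a, b) = (0.6442, -0.1415) → (0.3555, 0.5556)
(|01⟩, |11⟩): (a, b) = (-0.3508, 0.6647) → (0.222, -0.7181)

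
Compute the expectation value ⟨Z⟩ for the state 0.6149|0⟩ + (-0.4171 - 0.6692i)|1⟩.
-0.2437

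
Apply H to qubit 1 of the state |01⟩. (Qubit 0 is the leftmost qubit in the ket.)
1/√2|00⟩ - 1/√2|01⟩

H on qubit 1 mixes each pair of kets that differ only in qubit 1: amplitudes (a, b) of (|…0…⟩, |…1…⟩) become ((a + b)/√2, (a − b)/√2). Kets absent from the input have amplitude 0.
(|00⟩, |01⟩): (a, b) = (0, 1) → (1/√2, -1/√2)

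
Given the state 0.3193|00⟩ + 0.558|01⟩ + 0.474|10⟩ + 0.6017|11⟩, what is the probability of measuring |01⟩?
0.3114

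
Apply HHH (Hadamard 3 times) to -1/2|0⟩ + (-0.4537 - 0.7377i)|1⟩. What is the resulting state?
(-0.6744 - 0.5216i)|0⟩ + (-0.03274 + 0.5216i)|1⟩

H² = I, so H^3 = H: a single Hadamard. With (a, b) = (-1/2, (-0.4537 - 0.7377i)), H gives ((a + b)/√2, (a − b)/√2) = ((-0.6744 - 0.5216i), (-0.03274 + 0.5216i)).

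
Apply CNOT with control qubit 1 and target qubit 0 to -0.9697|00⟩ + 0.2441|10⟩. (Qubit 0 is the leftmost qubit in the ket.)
-0.9697|00⟩ + 0.2441|10⟩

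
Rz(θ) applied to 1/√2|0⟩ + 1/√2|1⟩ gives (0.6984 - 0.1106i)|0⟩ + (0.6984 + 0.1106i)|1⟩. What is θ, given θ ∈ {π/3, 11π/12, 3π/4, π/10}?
π/10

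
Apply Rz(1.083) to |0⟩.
(0.8569 - 0.5154i)|0⟩

Rz(1.083) = [[e^(−iθ/2), 0], [0, e^(iθ/2)]] with e^(±iθ/2) = cos(θ/2) ± i·sin(θ/2); θ = 1.083, cos(θ/2) ≈ 0.856937, sin(θ/2) ≈ 0.515422.
With a = amp(|0⟩) = 1 and b = amp(|1⟩) = 0:
new amp(|0⟩) = (0.856937 - 0.515422i)·a = (0.8569 - 0.5154i)
new amp(|1⟩) = (0.856937 + 0.515422i)·b = 0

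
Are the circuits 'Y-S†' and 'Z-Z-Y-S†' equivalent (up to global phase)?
Yes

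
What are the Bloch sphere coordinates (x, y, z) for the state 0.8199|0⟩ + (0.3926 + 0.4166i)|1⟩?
(0.6438, 0.6831, 0.3445)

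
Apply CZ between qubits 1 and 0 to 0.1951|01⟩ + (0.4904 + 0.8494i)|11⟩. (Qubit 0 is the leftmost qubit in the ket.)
0.1951|01⟩ + (-0.4904 - 0.8494i)|11⟩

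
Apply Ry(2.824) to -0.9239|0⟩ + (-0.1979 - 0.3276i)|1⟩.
(0.04931 + 0.3235i)|0⟩ + (-0.9436 - 0.0518i)|1⟩

Ry(2.824) = [[cos(θ/2), −sin(θ/2)], [sin(θ/2), cos(θ/2)]]; θ = 2.824, cos(θ/2) ≈ 0.15813, sin(θ/2) ≈ 0.987418.
With a = amp(|0⟩) = -0.9239 and b = amp(|1⟩) = (-0.1979 - 0.3276i):
new amp(|0⟩) = (0.15813)·a + (-0.987418)·b = (0.04931 + 0.3235i)
new amp(|1⟩) = (0.987418)·a + (0.15813)·b = (-0.9436 - 0.0518i)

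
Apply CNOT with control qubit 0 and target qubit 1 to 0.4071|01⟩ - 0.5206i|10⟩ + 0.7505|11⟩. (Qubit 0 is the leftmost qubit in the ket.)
0.4071|01⟩ + 0.7505|10⟩ - 0.5206i|11⟩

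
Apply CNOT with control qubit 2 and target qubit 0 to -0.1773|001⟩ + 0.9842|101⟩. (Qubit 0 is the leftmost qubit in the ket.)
0.9842|001⟩ - 0.1773|101⟩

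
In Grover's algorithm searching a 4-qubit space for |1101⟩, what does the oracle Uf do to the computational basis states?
Uf|x⟩ = -|x⟩ if x = 1101, else |x⟩ (phase flip on target)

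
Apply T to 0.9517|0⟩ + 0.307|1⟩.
0.9517|0⟩ + (0.2171 + 0.2171i)|1⟩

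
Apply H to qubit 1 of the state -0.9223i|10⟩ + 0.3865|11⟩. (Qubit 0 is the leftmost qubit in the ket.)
(0.2733 - 0.6522i)|10⟩ + (-0.2733 - 0.6522i)|11⟩

H on qubit 1 mixes each pair of kets that differ only in qubit 1: amplitudes (a, b) of (|…0…⟩, |…1…⟩) become ((a + b)/√2, (a − b)/√2). Kets absent from the input have amplitude 0.
(|10⟩, |11⟩): (a, b) = (-0.9223i, 0.3865) → ((0.2733 - 0.6522i), (-0.2733 - 0.6522i))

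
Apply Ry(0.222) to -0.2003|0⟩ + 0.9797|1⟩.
-0.3076|0⟩ + 0.9515|1⟩

Ry(0.222) = [[cos(θ/2), −sin(θ/2)], [sin(θ/2), cos(θ/2)]]; θ = 0.222, cos(θ/2) ≈ 0.993846, sin(θ/2) ≈ 0.110772.
With a = amp(|0⟩) = -0.2003 and b = amp(|1⟩) = 0.9797:
new amp(|0⟩) = (0.993846)·a + (-0.110772)·b = -0.3076
new amp(|1⟩) = (0.110772)·a + (0.993846)·b = 0.9515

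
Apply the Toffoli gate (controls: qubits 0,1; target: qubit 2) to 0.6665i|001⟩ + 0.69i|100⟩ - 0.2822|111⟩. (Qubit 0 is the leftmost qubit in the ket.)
0.6665i|001⟩ + 0.69i|100⟩ - 0.2822|110⟩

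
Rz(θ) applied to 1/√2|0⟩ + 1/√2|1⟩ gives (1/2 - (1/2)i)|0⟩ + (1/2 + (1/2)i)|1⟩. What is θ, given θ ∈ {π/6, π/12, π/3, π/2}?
π/2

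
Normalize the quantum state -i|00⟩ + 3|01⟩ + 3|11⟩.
-0.2294i|00⟩ + 0.6882|01⟩ + 0.6882|11⟩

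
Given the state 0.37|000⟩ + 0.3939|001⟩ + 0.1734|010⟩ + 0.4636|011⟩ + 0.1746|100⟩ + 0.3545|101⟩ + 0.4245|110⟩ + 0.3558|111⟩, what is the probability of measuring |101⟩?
0.1257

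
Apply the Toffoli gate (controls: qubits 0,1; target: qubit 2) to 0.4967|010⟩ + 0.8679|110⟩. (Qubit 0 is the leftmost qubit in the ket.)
0.4967|010⟩ + 0.8679|111⟩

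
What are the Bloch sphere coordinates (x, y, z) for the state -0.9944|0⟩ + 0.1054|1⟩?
(-0.2096, 0, 0.9777)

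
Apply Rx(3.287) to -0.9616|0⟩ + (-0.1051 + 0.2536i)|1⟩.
(0.3228 + 0.1048i)|0⟩ + (0.007634 + 0.9406i)|1⟩

Rx(3.287) = [[cos(θ/2), −i·sin(θ/2)], [−i·sin(θ/2), cos(θ/2)]]; θ = 3.287, cos(θ/2) ≈ -0.0726396, sin(θ/2) ≈ 0.997358.
With a = amp(|0⟩) = -0.9616 and b = amp(|1⟩) = (-0.1051 + 0.2536i):
new amp(|0⟩) = (-0.0726396)·a + (-0.997358i)·b = (0.3228 + 0.1048i)
new amp(|1⟩) = (-0.997358i)·a + (-0.0726396)·b = (0.007634 + 0.9406i)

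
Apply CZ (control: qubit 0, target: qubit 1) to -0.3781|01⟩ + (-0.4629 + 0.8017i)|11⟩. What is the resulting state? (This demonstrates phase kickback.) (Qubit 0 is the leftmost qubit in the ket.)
-0.3781|01⟩ + (0.4629 - 0.8017i)|11⟩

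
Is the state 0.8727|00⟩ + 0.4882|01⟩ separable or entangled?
Separable

Writing the state as a|00⟩ + b|01⟩ + c|10⟩ + d|11⟩, it is a product state iff ad − bc = 0.
Here (a, b, c, d) = (0.8727, 0.4882, 0, 0): ad − bc = (0.8727)(0) − (0.4882)(0) = 0, so the state is separable.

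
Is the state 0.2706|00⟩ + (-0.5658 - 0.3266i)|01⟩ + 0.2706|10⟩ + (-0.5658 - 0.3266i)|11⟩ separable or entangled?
Separable

Writing the state as a|00⟩ + b|01⟩ + c|10⟩ + d|11⟩, it is a product state iff ad − bc = 0.
Here (a, b, c, d) = (0.2706, (-0.5658 - 0.3266i), 0.2706, (-0.5658 - 0.3266i)): ad − bc = (0.2706)(-0.5658 - 0.3266i) − (-0.5658 - 0.3266i)(0.2706) = 0, so the state is separable.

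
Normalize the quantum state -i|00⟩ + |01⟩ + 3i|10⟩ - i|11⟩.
-0.2887i|00⟩ + 0.2887|01⟩ + 0.866i|10⟩ - 0.2887i|11⟩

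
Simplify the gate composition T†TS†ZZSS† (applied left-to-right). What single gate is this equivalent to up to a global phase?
S†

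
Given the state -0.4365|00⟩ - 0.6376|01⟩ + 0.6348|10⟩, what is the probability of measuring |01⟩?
0.4065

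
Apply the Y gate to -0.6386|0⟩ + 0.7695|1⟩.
-0.7695i|0⟩ - 0.6386i|1⟩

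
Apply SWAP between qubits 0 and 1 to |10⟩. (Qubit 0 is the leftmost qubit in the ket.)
|01⟩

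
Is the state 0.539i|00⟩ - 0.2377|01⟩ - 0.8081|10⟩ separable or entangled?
Entangled

Writing the state as a|00⟩ + b|01⟩ + c|10⟩ + d|11⟩, it is a product state iff ad − bc = 0.
Here (a, b, c, d) = (0.539i, -0.2377, -0.8081, 0): ad − bc = (0.539i)(0) − (-0.2377)(-0.8081) = -0.1921 ≠ 0, so the state is entangled.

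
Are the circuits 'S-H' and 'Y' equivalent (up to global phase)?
No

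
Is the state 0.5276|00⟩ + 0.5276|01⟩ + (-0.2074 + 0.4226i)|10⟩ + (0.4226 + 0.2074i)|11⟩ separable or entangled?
Entangled

Writing the state as a|00⟩ + b|01⟩ + c|10⟩ + d|11⟩, it is a product state iff ad − bc = 0.
Here (a, b, c, d) = (0.5276, 0.5276, (-0.2074 + 0.4226i), (0.4226 + 0.2074i)): ad − bc = (0.5276)(0.4226 + 0.2074i) − (0.5276)(-0.2074 + 0.4226i) = (0.3324 - 0.1135i) ≠ 0, so the state is entangled.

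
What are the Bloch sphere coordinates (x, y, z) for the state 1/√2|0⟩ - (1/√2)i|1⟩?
(0, -1, 0)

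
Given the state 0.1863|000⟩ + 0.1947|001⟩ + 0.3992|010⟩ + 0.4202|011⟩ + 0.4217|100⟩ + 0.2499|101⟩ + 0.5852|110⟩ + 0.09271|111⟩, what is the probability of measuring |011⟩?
0.1766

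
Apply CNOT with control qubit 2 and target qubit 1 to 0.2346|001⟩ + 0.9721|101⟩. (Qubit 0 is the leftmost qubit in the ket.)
0.2346|011⟩ + 0.9721|111⟩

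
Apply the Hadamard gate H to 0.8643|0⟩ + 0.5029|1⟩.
0.9668|0⟩ + 0.2555|1⟩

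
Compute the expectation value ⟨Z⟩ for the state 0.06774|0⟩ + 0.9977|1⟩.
-0.9908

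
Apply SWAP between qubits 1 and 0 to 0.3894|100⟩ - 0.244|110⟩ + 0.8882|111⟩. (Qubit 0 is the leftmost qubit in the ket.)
0.3894|010⟩ - 0.244|110⟩ + 0.8882|111⟩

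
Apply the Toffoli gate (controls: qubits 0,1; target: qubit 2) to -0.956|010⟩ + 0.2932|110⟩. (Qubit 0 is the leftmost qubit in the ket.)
-0.956|010⟩ + 0.2932|111⟩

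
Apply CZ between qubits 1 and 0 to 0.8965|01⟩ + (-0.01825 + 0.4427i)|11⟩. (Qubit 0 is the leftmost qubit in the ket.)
0.8965|01⟩ + (0.01825 - 0.4427i)|11⟩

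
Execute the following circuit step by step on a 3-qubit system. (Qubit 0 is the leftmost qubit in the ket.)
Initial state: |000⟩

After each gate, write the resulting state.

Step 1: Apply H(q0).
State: 1/√2|000⟩ + 1/√2|100⟩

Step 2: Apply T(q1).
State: 1/√2|000⟩ + 1/√2|100⟩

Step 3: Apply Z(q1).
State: 1/√2|000⟩ + 1/√2|100⟩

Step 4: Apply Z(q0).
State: 1/√2|000⟩ - 1/√2|100⟩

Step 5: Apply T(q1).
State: 1/√2|000⟩ - 1/√2|100⟩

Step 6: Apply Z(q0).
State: 1/√2|000⟩ + 1/√2|100⟩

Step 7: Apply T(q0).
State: 1/√2|000⟩ + (1/2 + (1/2)i)|100⟩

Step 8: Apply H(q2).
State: 1/2|000⟩ + 1/2|001⟩ + (1/√8 + (1/√8)i)|100⟩ + (1/√8 + (1/√8)i)|101⟩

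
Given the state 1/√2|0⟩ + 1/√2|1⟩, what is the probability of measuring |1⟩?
1/2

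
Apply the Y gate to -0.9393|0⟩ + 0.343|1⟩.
-0.343i|0⟩ - 0.9393i|1⟩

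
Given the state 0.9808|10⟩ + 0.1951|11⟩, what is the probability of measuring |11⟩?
0.03806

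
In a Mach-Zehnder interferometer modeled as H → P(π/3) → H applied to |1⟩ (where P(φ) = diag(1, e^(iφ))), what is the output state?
(0.25 - 0.433i)|0⟩ + (0.75 + 0.433i)|1⟩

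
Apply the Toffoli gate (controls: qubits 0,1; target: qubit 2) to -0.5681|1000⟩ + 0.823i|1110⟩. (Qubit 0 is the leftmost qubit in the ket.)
-0.5681|1000⟩ + 0.823i|1100⟩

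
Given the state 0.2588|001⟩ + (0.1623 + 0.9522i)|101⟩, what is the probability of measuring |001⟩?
0.06698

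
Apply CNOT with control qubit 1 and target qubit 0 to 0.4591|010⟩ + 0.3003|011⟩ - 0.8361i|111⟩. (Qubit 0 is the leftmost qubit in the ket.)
-0.8361i|011⟩ + 0.4591|110⟩ + 0.3003|111⟩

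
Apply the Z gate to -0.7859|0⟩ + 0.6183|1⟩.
-0.7859|0⟩ - 0.6183|1⟩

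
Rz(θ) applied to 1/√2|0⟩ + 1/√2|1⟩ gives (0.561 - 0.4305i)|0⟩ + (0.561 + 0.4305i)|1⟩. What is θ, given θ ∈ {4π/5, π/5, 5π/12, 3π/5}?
5π/12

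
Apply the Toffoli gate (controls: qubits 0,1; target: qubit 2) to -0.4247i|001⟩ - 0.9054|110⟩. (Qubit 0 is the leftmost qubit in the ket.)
-0.4247i|001⟩ - 0.9054|111⟩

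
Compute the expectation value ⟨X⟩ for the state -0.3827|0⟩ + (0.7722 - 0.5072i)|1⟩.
-0.591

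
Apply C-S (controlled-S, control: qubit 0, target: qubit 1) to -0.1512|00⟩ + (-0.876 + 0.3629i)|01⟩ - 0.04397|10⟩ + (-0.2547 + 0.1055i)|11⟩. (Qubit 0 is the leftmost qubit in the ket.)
-0.1512|00⟩ + (-0.876 + 0.3629i)|01⟩ - 0.04397|10⟩ + (-0.1055 - 0.2547i)|11⟩

C-S leaves the control-|0⟩ kets |00⟩, |01⟩ unchanged and applies S to qubit 1 on the control-|1⟩ pair (|10⟩, |11⟩).
S = [[1, 0], [0, i]].
With a = amp(|10⟩) = -0.04397 and b = amp(|11⟩) = (-0.2547 + 0.1055i):
new amp(|10⟩) = (1)·a = -0.04397
new amp(|11⟩) = (i)·b = (-0.1055 - 0.2547i)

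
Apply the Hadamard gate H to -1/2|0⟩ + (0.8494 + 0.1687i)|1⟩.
(0.2471 + 0.1193i)|0⟩ + (-0.9542 - 0.1193i)|1⟩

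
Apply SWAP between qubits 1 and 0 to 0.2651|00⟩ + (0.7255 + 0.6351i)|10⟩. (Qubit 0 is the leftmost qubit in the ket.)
0.2651|00⟩ + (0.7255 + 0.6351i)|01⟩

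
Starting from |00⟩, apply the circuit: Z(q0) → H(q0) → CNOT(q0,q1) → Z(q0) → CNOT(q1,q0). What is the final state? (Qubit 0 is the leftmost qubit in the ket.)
1/√2|00⟩ - 1/√2|01⟩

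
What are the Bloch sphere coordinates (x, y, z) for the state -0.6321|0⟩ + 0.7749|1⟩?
(-0.9796, 0, -0.2009)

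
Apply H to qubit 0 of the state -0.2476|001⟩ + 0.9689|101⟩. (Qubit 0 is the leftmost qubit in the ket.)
0.51|001⟩ - 0.8602|101⟩

H on qubit 0 mixes each pair of kets that differ only in qubit 0: amplitudes (a, b) of (|…0…⟩, |…1…⟩) become ((a + b)/√2, (a − b)/√2). Kets absent from the input have amplitude 0.
(|001⟩, |101⟩): (a, b) = (-0.2476, 0.9689) → (0.51, -0.8602)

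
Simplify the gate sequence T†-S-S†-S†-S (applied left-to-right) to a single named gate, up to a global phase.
T†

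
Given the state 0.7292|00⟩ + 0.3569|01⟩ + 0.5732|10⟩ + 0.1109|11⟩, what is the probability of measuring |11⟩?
0.0123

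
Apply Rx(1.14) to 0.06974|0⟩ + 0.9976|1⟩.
(0.05871 - 0.5383i)|0⟩ + (0.8399 - 0.03763i)|1⟩

Rx(1.14) = [[cos(θ/2), −i·sin(θ/2)], [−i·sin(θ/2), cos(θ/2)]]; θ = 1.14, cos(θ/2) ≈ 0.841901, sin(θ/2) ≈ 0.539632.
With a = amp(|0⟩) = 0.06974 and b = amp(|1⟩) = 0.9976:
new amp(|0⟩) = (0.841901)·a + (-0.539632i)·b = (0.05871 - 0.5383i)
new amp(|1⟩) = (-0.539632i)·a + (0.841901)·b = (0.8399 - 0.03763i)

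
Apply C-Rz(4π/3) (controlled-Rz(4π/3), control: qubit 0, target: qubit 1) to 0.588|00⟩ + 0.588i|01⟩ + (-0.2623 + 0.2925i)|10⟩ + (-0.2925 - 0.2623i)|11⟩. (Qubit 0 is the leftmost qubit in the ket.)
0.588|00⟩ + 0.588i|01⟩ + (0.3845 + 0.08091i)|10⟩ + (0.3734 - 0.1222i)|11⟩

C-Rz(4π/3) leaves the control-|0⟩ kets |00⟩, |01⟩ unchanged and applies Rz(4π/3) to qubit 1 on the control-|1⟩ pair (|10⟩, |11⟩).
Rz(4π/3) = [[e^(−iθ/2), 0], [0, e^(iθ/2)]] with e^(±iθ/2) = cos(θ/2) ± i·sin(θ/2); θ = 4π/3, cos(θ/2) ≈ -0.5, sin(θ/2) ≈ 0.866025.
With a = amp(|10⟩) = (-0.2623 + 0.2925i) and b = amp(|11⟩) = (-0.2925 - 0.2623i):
new amp(|10⟩) = (-0.5 - 0.866025i)·a = (0.3845 + 0.08091i)
new amp(|11⟩) = (-0.5 + 0.866025i)·b = (0.3734 - 0.1222i)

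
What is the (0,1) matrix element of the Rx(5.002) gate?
-0.5977i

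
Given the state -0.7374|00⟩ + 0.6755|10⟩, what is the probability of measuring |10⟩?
0.4563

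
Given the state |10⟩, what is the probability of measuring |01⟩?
0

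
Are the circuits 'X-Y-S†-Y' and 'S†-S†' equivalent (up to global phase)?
No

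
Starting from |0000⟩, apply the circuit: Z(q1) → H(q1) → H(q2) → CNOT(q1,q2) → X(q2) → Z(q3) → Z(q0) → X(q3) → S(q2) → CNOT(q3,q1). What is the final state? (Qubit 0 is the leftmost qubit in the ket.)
1/2|0001⟩ + (1/2)i|0011⟩ + 1/2|0101⟩ + (1/2)i|0111⟩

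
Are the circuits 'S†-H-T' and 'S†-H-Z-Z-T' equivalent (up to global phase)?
Yes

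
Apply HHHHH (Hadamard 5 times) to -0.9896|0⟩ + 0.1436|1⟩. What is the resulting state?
-0.5982|0⟩ - 0.8013|1⟩

H² = I, so H^5 = H: a single Hadamard. With (a, b) = (-0.9896, 0.1436), H gives ((a + b)/√2, (a − b)/√2) = (-0.5982, -0.8013).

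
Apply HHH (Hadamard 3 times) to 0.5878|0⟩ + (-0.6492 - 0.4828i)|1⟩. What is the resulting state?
(-0.04342 - 0.3414i)|0⟩ + (0.8747 + 0.3414i)|1⟩

H² = I, so H^3 = H: a single Hadamard. With (a, b) = (0.5878, (-0.6492 - 0.4828i)), H gives ((a + b)/√2, (a − b)/√2) = ((-0.04342 - 0.3414i), (0.8747 + 0.3414i)).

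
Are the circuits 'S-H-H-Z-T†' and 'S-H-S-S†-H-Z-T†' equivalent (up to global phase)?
Yes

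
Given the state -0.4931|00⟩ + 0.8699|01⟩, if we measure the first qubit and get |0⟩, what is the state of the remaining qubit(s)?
-0.4931|0⟩ + 0.87|1⟩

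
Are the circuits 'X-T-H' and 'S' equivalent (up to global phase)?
No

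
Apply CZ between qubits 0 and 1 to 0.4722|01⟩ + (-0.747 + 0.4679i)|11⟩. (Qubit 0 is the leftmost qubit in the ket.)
0.4722|01⟩ + (0.747 - 0.4679i)|11⟩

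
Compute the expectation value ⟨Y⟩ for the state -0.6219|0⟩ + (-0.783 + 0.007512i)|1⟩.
-0.009343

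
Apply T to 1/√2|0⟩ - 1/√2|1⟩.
1/√2|0⟩ + (-1/2 - (1/2)i)|1⟩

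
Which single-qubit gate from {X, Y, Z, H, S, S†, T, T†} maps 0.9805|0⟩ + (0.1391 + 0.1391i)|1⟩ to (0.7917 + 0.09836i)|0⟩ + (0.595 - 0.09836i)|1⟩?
H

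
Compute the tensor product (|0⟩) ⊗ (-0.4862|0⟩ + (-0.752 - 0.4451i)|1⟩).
-0.4862|00⟩ + (-0.752 - 0.4451i)|01⟩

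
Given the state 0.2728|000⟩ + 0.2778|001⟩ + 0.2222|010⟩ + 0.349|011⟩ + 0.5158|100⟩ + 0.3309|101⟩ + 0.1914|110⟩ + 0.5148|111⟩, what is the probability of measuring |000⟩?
0.07442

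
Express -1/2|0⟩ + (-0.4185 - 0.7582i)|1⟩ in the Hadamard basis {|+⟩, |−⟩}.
(-0.6495 - 0.5361i)|+⟩ + (-0.05763 + 0.5361i)|−⟩

With |ψ⟩ = α|0⟩ + β|1⟩, the Hadamard-basis coefficients are ⟨+|ψ⟩ = (α + β)/√2 and ⟨−|ψ⟩ = (α − β)/√2.
Here α = -1/2, β = (-0.4185 - 0.7582i): (α + β)/√2 = (-0.6495 - 0.5361i), (α − β)/√2 = (-0.05763 + 0.5361i).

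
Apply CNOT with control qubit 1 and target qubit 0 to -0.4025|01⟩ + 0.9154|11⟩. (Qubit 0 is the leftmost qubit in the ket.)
0.9154|01⟩ - 0.4025|11⟩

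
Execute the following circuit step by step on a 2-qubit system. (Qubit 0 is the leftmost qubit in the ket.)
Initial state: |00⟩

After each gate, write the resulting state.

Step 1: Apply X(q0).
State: |10⟩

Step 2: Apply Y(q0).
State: -i|00⟩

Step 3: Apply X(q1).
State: -i|01⟩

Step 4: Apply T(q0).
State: -i|01⟩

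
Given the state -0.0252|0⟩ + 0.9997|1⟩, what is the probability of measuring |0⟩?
0.000635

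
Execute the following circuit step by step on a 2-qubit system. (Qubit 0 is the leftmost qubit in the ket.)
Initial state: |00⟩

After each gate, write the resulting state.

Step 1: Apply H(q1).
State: 1/√2|00⟩ + 1/√2|01⟩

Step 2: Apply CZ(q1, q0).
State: 1/√2|00⟩ + 1/√2|01⟩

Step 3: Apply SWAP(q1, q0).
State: 1/√2|00⟩ + 1/√2|10⟩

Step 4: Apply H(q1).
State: 1/2|00⟩ + 1/2|01⟩ + 1/2|10⟩ + 1/2|11⟩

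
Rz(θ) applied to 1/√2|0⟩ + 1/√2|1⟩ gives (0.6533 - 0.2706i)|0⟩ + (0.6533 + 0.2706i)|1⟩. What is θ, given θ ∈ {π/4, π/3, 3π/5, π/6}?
π/4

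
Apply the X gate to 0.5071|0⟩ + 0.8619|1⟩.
0.8619|0⟩ + 0.5071|1⟩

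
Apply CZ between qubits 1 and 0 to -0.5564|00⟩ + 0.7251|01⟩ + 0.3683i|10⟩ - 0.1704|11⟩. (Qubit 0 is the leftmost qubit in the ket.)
-0.5564|00⟩ + 0.7251|01⟩ + 0.3683i|10⟩ + 0.1704|11⟩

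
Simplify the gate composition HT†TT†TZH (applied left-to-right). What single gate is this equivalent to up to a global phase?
X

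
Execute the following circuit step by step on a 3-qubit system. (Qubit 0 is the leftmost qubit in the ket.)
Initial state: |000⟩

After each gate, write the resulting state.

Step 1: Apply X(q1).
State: |010⟩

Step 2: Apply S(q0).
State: |010⟩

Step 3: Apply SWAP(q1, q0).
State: |100⟩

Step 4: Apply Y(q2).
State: i|101⟩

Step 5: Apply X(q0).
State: i|001⟩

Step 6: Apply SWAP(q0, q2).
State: i|100⟩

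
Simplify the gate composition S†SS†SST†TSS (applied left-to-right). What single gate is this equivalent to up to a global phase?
S†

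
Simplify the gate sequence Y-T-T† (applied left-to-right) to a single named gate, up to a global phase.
Y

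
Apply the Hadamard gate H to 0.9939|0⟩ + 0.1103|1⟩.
0.7808|0⟩ + 0.6248|1⟩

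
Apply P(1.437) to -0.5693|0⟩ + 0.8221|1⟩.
-0.5693|0⟩ + (0.1097 + 0.8148i)|1⟩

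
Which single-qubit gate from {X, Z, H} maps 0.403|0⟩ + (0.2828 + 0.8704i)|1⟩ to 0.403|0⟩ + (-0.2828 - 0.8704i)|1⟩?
Z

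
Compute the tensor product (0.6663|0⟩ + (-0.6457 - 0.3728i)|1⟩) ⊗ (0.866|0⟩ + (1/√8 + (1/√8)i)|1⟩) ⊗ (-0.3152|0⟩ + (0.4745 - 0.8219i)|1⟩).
-0.1819|000⟩ + (0.2738 - 0.4742i)|001⟩ + (-0.07425 - 0.07425i)|010⟩ + (0.3054 - 0.08184i)|011⟩ + (0.1763 + 0.1018i)|100⟩ + (-0.5307 + 0.3064i)|101⟩ + (0.03041 + 0.1135i)|110⟩ + (-0.3417 - 0.09156i)|111⟩

amp(|b₁b₂…⟩) = product of the factor amplitudes for bits b₁, b₂, …; only kets whose every factor amplitude is nonzero survive.
|000⟩: (0.6663)(0.866)(-0.3152) = -0.1819
|001⟩: (0.6663)(0.866)(0.4745 - 0.8219i) = (0.2738 - 0.4742i)
|010⟩: (0.6663)(1/√8 + (1/√8)i)(-0.3152) = (-0.07425 - 0.07425i)
|011⟩: (0.6663)(1/√8 + (1/√8)i)(0.4745 - 0.8219i) = (0.3054 - 0.08184i)
|100⟩: (-0.6457 - 0.3728i)(0.866)(-0.3152) = (0.1763 + 0.1018i)
|101⟩: (-0.6457 - 0.3728i)(0.866)(0.4745 - 0.8219i) = (-0.5307 + 0.3064i)
|110⟩: (-0.6457 - 0.3728i)(1/√8 + (1/√8)i)(-0.3152) = (0.03041 + 0.1135i)
|111⟩: (-0.6457 - 0.3728i)(1/√8 + (1/√8)i)(0.4745 - 0.8219i) = (-0.3417 - 0.09156i)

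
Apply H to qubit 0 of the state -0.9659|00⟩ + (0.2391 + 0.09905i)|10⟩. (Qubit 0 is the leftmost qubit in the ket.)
(-0.5139 + 0.07004i)|00⟩ + (-0.8521 - 0.07004i)|10⟩

H on qubit 0 mixes each pair of kets that differ only in qubit 0: amplitudes (a, b) of (|…0…⟩, |…1…⟩) become ((a + b)/√2, (a − b)/√2). Kets absent from the input have amplitude 0.
(|00⟩, |10⟩): (a, b) = (-0.9659, (0.2391 + 0.09905i)) → ((-0.5139 + 0.07004i), (-0.8521 - 0.07004i))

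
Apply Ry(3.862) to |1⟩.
-0.9358|0⟩ - 0.3525|1⟩

Ry(3.862) = [[cos(θ/2), −sin(θ/2)], [sin(θ/2), cos(θ/2)]]; θ = 3.862, cos(θ/2) ≈ -0.352465, sin(θ/2) ≈ 0.935825.
With a = amp(|0⟩) = 0 and b = amp(|1⟩) = 1:
new amp(|0⟩) = (-0.352465)·a + (-0.935825)·b = -0.9358
new amp(|1⟩) = (0.935825)·a + (-0.352465)·b = -0.3525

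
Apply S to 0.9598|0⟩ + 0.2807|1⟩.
0.9598|0⟩ + 0.2807i|1⟩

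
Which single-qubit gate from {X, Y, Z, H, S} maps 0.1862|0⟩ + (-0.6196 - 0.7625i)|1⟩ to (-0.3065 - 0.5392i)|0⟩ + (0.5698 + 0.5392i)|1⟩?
H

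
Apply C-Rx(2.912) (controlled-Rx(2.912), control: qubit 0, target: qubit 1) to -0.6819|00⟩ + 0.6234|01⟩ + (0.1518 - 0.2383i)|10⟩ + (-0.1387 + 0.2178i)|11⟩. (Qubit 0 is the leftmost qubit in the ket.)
-0.6819|00⟩ + 0.6234|01⟩ + (0.2338 + 0.1105i)|10⟩ + (-0.2526 - 0.1259i)|11⟩

C-Rx(2.912) leaves the control-|0⟩ kets |00⟩, |01⟩ unchanged and applies Rx(2.912) to qubit 1 on the control-|1⟩ pair (|10⟩, |11⟩).
Rx(2.912) = [[cos(θ/2), −i·sin(θ/2)], [−i·sin(θ/2), cos(θ/2)]]; θ = 2.912, cos(θ/2) ≈ 0.114544, sin(θ/2) ≈ 0.993418.
With a = amp(|10⟩) = (0.1518 - 0.2383i) and b = amp(|11⟩) = (-0.1387 + 0.2178i):
new amp(|10⟩) = (0.114544)·a + (-0.993418i)·b = (0.2338 + 0.1105i)
new amp(|11⟩) = (-0.993418i)·a + (0.114544)·b = (-0.2526 - 0.1259i)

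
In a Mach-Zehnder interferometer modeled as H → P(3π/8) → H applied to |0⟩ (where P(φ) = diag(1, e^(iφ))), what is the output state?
(0.6913 + 0.4619i)|0⟩ + (0.3087 - 0.4619i)|1⟩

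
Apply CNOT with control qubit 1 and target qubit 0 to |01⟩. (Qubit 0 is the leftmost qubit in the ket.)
|11⟩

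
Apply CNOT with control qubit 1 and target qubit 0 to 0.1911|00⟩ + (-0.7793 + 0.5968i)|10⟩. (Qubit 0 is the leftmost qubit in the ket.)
0.1911|00⟩ + (-0.7793 + 0.5968i)|10⟩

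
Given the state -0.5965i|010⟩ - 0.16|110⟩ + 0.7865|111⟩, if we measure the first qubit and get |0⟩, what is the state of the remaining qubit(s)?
-i|10⟩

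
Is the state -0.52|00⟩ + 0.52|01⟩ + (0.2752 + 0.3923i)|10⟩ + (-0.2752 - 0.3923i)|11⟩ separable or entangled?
Separable

Writing the state as a|00⟩ + b|01⟩ + c|10⟩ + d|11⟩, it is a product state iff ad − bc = 0.
Here (a, b, c, d) = (-0.52, 0.52, (0.2752 + 0.3923i), (-0.2752 - 0.3923i)): ad − bc = (-0.52)(-0.2752 - 0.3923i) − (0.52)(0.2752 + 0.3923i) = 0, so the state is separable.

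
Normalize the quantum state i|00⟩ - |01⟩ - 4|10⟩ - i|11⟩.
0.2294i|00⟩ - 0.2294|01⟩ - 0.9177|10⟩ - 0.2294i|11⟩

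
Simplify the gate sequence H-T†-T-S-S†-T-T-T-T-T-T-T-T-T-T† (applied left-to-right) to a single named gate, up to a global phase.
H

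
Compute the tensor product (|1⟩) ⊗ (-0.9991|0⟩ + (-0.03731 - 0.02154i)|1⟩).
-0.9991|10⟩ + (-0.03731 - 0.02154i)|11⟩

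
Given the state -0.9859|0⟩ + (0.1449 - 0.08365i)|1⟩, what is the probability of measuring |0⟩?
0.972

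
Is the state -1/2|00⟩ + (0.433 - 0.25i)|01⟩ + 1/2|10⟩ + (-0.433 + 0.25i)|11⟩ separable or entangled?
Separable

Writing the state as a|00⟩ + b|01⟩ + c|10⟩ + d|11⟩, it is a product state iff ad − bc = 0.
Here (a, b, c, d) = (-1/2, (0.433 - 0.25i), 1/2, (-0.433 + 0.25i)): ad − bc = (-1/2)(-0.433 + 0.25i) − (0.433 - 0.25i)(1/2) = 0, so the state is separable.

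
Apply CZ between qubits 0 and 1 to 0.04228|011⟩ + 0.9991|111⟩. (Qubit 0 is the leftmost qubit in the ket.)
0.04228|011⟩ - 0.9991|111⟩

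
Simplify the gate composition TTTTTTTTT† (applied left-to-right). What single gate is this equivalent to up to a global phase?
T†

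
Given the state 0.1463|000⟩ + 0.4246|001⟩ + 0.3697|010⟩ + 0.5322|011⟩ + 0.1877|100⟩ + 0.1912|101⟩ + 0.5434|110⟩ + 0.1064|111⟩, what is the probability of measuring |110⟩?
0.2953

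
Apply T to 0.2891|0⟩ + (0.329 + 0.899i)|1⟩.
0.2891|0⟩ + (-0.4031 + 0.8683i)|1⟩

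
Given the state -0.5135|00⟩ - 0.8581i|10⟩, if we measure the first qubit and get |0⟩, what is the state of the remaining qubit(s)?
-|0⟩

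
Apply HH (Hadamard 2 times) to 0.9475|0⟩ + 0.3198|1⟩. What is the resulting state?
0.9475|0⟩ + 0.3198|1⟩

H² = I, so an even number of Hadamards cancels: H^2 = I and the state is unchanged.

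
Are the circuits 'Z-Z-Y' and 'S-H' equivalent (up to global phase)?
No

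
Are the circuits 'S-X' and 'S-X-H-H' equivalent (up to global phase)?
Yes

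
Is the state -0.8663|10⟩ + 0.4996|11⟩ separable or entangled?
Separable

Writing the state as a|00⟩ + b|01⟩ + c|10⟩ + d|11⟩, it is a product state iff ad − bc = 0.
Here (a, b, c, d) = (0, 0, -0.8663, 0.4996): ad − bc = (0)(0.4996) − (0)(-0.8663) = 0, so the state is separable.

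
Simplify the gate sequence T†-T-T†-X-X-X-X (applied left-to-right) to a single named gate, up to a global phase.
T†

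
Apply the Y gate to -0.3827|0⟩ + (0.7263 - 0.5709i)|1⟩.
(-0.5709 - 0.7263i)|0⟩ - 0.3827i|1⟩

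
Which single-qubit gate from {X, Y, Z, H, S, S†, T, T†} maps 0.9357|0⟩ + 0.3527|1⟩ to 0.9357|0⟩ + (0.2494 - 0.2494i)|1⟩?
T†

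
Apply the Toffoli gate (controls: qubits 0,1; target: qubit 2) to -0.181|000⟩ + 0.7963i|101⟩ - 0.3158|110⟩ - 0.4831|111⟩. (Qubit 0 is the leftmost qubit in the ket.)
-0.181|000⟩ + 0.7963i|101⟩ - 0.4831|110⟩ - 0.3158|111⟩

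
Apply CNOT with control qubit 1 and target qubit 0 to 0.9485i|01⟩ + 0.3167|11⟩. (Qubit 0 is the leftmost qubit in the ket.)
0.3167|01⟩ + 0.9485i|11⟩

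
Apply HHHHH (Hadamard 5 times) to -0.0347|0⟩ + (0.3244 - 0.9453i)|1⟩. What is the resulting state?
(0.2048 - 0.6684i)|0⟩ + (-0.2539 + 0.6684i)|1⟩

H² = I, so H^5 = H: a single Hadamard. With (a, b) = (-0.0347, (0.3244 - 0.9453i)), H gives ((a + b)/√2, (a − b)/√2) = ((0.2048 - 0.6684i), (-0.2539 + 0.6684i)).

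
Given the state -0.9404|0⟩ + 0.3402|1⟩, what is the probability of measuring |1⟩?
0.1157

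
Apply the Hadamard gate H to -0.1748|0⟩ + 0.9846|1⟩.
0.5726|0⟩ - 0.8198|1⟩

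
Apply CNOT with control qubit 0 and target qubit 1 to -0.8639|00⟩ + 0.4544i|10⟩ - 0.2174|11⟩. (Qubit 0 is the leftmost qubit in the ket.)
-0.8639|00⟩ - 0.2174|10⟩ + 0.4544i|11⟩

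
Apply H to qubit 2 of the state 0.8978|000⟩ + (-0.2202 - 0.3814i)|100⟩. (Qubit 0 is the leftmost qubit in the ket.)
0.6348|000⟩ + 0.6348|001⟩ + (-0.1557 - 0.2697i)|100⟩ + (-0.1557 - 0.2697i)|101⟩

H on qubit 2 mixes each pair of kets that differ only in qubit 2: amplitudes (a, b) of (|…0…⟩, |…1…⟩) become ((a + b)/√2, (a − b)/√2). Kets absent from the input have amplitude 0.
(|000⟩, |001⟩): (a, b) = (0.8978, 0) → (0.6348, 0.6348)
(|100⟩, |101⟩): (a, b) = ((-0.2202 - 0.3814i), 0) → ((-0.1557 - 0.2697i), (-0.1557 - 0.2697i))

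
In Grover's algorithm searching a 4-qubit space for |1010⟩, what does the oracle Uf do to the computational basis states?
Uf|x⟩ = -|x⟩ if x = 1010, else |x⟩ (phase flip on target)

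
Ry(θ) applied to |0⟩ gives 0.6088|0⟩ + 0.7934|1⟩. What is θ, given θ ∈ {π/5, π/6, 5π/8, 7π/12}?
7π/12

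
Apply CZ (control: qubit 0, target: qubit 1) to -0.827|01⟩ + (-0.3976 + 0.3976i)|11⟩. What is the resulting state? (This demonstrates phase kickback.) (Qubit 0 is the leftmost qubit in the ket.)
-0.827|01⟩ + (0.3976 - 0.3976i)|11⟩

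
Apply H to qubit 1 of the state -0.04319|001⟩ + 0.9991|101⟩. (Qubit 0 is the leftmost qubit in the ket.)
-0.03054|001⟩ - 0.03054|011⟩ + 0.7065|101⟩ + 0.7065|111⟩

H on qubit 1 mixes each pair of kets that differ only in qubit 1: amplitudes (a, b) of (|…0…⟩, |…1…⟩) become ((a + b)/√2, (a − b)/√2). Kets absent from the input have amplitude 0.
(|001⟩, |011⟩): (a, b) = (-0.04319, 0) → (-0.03054, -0.03054)
(|101⟩, |111⟩): (a, b) = (0.9991, 0) → (0.7065, 0.7065)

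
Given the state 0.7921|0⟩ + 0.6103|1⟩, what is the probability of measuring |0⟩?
0.6274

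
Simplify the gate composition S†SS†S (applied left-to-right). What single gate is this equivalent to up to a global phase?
I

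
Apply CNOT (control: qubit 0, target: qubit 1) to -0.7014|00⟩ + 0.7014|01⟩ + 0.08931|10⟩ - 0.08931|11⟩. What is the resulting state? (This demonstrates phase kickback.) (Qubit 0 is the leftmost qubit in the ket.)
-0.7014|00⟩ + 0.7014|01⟩ - 0.08931|10⟩ + 0.08931|11⟩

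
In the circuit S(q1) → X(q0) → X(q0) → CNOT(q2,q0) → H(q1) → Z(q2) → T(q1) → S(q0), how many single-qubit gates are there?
7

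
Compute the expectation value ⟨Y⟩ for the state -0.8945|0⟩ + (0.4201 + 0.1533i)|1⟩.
-0.2743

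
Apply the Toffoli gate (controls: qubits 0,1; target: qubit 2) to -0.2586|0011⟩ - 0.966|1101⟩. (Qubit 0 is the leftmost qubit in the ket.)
-0.2586|0011⟩ - 0.966|1111⟩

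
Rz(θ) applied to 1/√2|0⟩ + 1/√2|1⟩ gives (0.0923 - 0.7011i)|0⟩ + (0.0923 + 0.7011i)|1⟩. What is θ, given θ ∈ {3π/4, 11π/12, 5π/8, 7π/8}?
11π/12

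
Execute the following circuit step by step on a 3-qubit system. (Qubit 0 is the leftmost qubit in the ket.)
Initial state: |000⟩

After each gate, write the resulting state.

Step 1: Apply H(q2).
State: 1/√2|000⟩ + 1/√2|001⟩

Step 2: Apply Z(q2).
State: 1/√2|000⟩ - 1/√2|001⟩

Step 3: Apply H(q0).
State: 1/2|000⟩ - 1/2|001⟩ + 1/2|100⟩ - 1/2|101⟩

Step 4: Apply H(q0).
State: 1/√2|000⟩ - 1/√2|001⟩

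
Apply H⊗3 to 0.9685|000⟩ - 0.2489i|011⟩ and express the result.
(0.3424 - 0.088i)|000⟩ + (0.3424 + 0.088i)|001⟩ + (0.3424 + 0.088i)|010⟩ + (0.3424 - 0.088i)|011⟩ + (0.3424 - 0.088i)|100⟩ + (0.3424 + 0.088i)|101⟩ + (0.3424 + 0.088i)|110⟩ + (0.3424 - 0.088i)|111⟩

H⊗3 gives amp(|y⟩) = (1/2√2) Σ_x (−1)^(x·y) amp(|x⟩), where x·y is the number of positions in which both x and y have a 1.
|000⟩: (0.9685 - 0.2489i)/(2√2) = (0.3424 - 0.088i)
|001⟩: (0.9685 + 0.2489i)/(2√2) = (0.3424 + 0.088i)
|010⟩: (0.9685 + 0.2489i)/(2√2) = (0.3424 + 0.088i)
|011⟩: (0.9685 - 0.2489i)/(2√2) = (0.3424 - 0.088i)
|100⟩: (0.9685 - 0.2489i)/(2√2) = (0.3424 - 0.088i)
|101⟩: (0.9685 + 0.2489i)/(2√2) = (0.3424 + 0.088i)
|110⟩: (0.9685 + 0.2489i)/(2√2) = (0.3424 + 0.088i)
|111⟩: (0.9685 - 0.2489i)/(2√2) = (0.3424 - 0.088i)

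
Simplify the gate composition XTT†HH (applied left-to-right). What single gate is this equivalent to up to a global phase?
X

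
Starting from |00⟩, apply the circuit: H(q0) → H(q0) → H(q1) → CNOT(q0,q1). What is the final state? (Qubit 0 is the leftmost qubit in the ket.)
1/√2|00⟩ + 1/√2|01⟩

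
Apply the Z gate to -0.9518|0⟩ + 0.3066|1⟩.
-0.9518|0⟩ - 0.3066|1⟩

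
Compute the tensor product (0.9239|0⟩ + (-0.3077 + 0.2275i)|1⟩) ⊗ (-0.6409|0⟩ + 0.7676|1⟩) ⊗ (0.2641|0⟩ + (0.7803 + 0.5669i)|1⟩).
-0.1564|000⟩ + (-0.462 - 0.3357i)|001⟩ + 0.1873|010⟩ + (0.5534 + 0.402i)|011⟩ + (0.05208 - 0.03851i)|100⟩ + (0.2365 - 0.001976i)|101⟩ + (-0.06238 + 0.04612i)|110⟩ + (-0.2833 + 0.002367i)|111⟩

amp(|b₁b₂…⟩) = product of the factor amplitudes for bits b₁, b₂, …; only kets whose every factor amplitude is nonzero survive.
|000⟩: (0.9239)(-0.6409)(0.2641) = -0.1564
|001⟩: (0.9239)(-0.6409)(0.7803 + 0.5669i) = (-0.462 - 0.3357i)
|010⟩: (0.9239)(0.7676)(0.2641) = 0.1873
|011⟩: (0.9239)(0.7676)(0.7803 + 0.5669i) = (0.5534 + 0.402i)
|100⟩: (-0.3077 + 0.2275i)(-0.6409)(0.2641) = (0.05208 - 0.03851i)
|101⟩: (-0.3077 + 0.2275i)(-0.6409)(0.7803 + 0.5669i) = (0.2365 - 0.001976i)
|110⟩: (-0.3077 + 0.2275i)(0.7676)(0.2641) = (-0.06238 + 0.04612i)
|111⟩: (-0.3077 + 0.2275i)(0.7676)(0.7803 + 0.5669i) = (-0.2833 + 0.002367i)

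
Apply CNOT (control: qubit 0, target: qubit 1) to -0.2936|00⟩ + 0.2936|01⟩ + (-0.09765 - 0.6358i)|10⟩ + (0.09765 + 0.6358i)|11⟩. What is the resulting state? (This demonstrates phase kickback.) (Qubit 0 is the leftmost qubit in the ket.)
-0.2936|00⟩ + 0.2936|01⟩ + (0.09765 + 0.6358i)|10⟩ + (-0.09765 - 0.6358i)|11⟩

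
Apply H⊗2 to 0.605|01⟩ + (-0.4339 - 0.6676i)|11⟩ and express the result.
(0.08555 - 0.3338i)|00⟩ + (-0.08555 + 0.3338i)|01⟩ + (0.5195 + 0.3338i)|10⟩ + (-0.5195 - 0.3338i)|11⟩

H⊗2 gives amp(|y⟩) = (1/2) Σ_x (−1)^(x·y) amp(|x⟩), where x·y is the number of positions in which both x and y have a 1.
|00⟩: (0.605 + (-0.4339 - 0.6676i))/2 = (0.08555 - 0.3338i)
|01⟩: (-0.605 - (-0.4339 - 0.6676i))/2 = (-0.08555 + 0.3338i)
|10⟩: (0.605 - (-0.4339 - 0.6676i))/2 = (0.5195 + 0.3338i)
|11⟩: (-0.605 + (-0.4339 - 0.6676i))/2 = (-0.5195 - 0.3338i)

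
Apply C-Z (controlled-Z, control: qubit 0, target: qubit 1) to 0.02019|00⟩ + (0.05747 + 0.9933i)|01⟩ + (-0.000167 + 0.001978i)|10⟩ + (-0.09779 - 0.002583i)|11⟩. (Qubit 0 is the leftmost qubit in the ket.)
0.02019|00⟩ + (0.05747 + 0.9933i)|01⟩ + (-0.000167 + 0.001978i)|10⟩ + (0.09779 + 0.002583i)|11⟩

C-Z leaves the control-|0⟩ kets |00⟩, |01⟩ unchanged and applies Z to qubit 1 on the control-|1⟩ pair (|10⟩, |11⟩).
Z = [[1, 0], [0, -1]].
With a = amp(|10⟩) = (-0.000167 + 0.001978i) and b = amp(|11⟩) = (-0.09779 - 0.002583i):
new amp(|10⟩) = (1)·a = (-0.000167 + 0.001978i)
new amp(|11⟩) = (-1)·b = (0.09779 + 0.002583i)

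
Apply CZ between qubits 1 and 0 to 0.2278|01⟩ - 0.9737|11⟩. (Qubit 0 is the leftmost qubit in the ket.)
0.2278|01⟩ + 0.9737|11⟩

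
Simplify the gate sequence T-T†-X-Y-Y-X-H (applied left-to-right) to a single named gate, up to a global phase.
H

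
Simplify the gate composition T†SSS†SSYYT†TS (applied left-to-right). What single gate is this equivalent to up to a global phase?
T†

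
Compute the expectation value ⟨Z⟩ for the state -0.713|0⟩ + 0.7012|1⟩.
0.01669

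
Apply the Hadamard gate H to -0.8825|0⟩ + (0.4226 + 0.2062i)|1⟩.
(-0.3252 + 0.1458i)|0⟩ + (-0.9228 - 0.1458i)|1⟩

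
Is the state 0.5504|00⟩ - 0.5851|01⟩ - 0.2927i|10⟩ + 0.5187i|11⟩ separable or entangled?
Entangled

Writing the state as a|00⟩ + b|01⟩ + c|10⟩ + d|11⟩, it is a product state iff ad − bc = 0.
Here (a, b, c, d) = (0.5504, -0.5851, -0.2927i, 0.5187i): ad − bc = (0.5504)(0.5187i) − (-0.5851)(-0.2927i) = 0.1142i ≠ 0, so the state is entangled.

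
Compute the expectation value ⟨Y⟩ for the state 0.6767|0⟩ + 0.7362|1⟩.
0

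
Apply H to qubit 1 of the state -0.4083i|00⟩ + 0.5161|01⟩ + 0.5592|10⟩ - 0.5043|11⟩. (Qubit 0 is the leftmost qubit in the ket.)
(0.3649 - 0.2887i)|00⟩ + (-0.3649 - 0.2887i)|01⟩ + 0.03882|10⟩ + 0.752|11⟩

H on qubit 1 mixes each pair of kets that differ only in qubit 1: amplitudes (a, b) of (|…0…⟩, |…1…⟩) become ((a + b)/√2, (a − b)/√2). Kets absent from the input have amplitude 0.
(|00⟩, |01⟩): (a, b) = (-0.4083i, 0.5161) → ((0.3649 - 0.2887i), (-0.3649 - 0.2887i))
(|10⟩, |11⟩): (a, b) = (0.5592, -0.5043) → (0.03882, 0.752)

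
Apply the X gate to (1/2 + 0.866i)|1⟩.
(1/2 + 0.866i)|0⟩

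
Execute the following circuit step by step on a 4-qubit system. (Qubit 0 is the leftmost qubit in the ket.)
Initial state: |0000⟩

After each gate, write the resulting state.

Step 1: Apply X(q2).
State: |0010⟩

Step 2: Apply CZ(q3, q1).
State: |0010⟩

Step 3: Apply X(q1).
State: |0110⟩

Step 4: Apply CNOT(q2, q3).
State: |0111⟩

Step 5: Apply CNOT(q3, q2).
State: |0101⟩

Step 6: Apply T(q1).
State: (1/√2 + (1/√2)i)|0101⟩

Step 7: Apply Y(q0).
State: (-1/√2 + (1/√2)i)|1101⟩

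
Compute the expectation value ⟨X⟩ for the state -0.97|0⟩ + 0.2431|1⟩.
-0.4716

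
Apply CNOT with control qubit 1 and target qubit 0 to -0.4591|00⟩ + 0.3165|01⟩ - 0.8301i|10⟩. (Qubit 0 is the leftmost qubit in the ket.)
-0.4591|00⟩ - 0.8301i|10⟩ + 0.3165|11⟩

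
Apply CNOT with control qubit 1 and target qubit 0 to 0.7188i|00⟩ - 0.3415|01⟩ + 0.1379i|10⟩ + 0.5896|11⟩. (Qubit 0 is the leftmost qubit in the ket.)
0.7188i|00⟩ + 0.5896|01⟩ + 0.1379i|10⟩ - 0.3415|11⟩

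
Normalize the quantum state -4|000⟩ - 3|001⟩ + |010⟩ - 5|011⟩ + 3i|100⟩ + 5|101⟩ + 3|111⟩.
-0.4126|000⟩ - 0.3094|001⟩ + 0.1031|010⟩ - 0.5157|011⟩ + 0.3094i|100⟩ + 0.5157|101⟩ + 0.3094|111⟩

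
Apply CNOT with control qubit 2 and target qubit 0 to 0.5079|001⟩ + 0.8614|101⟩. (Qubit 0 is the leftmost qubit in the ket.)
0.8614|001⟩ + 0.5079|101⟩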